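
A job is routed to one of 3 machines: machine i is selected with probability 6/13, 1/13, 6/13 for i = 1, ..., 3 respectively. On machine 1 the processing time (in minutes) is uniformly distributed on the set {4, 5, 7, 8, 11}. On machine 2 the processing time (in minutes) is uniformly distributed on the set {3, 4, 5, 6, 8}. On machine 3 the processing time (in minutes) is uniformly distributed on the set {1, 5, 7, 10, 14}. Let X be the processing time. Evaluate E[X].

E[X | machine 1] = (4+5+7+8+11)/5 = 7.
E[X | machine 2] = (3+4+5+6+8)/5 = 26/5.
E[X | machine 3] = (1+5+7+10+14)/5 = 37/5.
By the law of total expectation,
E[X] = (6/13)·(7) + (1/13)·(26/5) + (6/13)·(37/5) = 458/65.

458/65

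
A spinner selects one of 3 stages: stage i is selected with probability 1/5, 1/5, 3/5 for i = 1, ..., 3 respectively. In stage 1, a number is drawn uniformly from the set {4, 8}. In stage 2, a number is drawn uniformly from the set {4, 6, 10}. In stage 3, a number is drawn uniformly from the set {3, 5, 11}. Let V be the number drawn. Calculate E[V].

E[V | stage 1] = (4+8)/2 = 6.
E[V | stage 2] = (4+6+10)/3 = 20/3.
E[V | stage 3] = (3+5+11)/3 = 19/3.
E[V] = (1/5)·(6) + (1/5)·(20/3) + (3/5)·(19/3) = 19/3.

19/3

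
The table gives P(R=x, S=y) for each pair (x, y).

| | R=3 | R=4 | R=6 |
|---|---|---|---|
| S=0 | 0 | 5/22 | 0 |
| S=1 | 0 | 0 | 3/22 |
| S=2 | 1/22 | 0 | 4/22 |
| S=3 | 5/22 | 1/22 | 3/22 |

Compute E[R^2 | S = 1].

P(S = 1) = 3/22.
Summing R^2·P(R=x,S=y) over the conditioning event gives 54/11.
E[R^2 | S = 1] = (54/11) / (3/22) = 36.

36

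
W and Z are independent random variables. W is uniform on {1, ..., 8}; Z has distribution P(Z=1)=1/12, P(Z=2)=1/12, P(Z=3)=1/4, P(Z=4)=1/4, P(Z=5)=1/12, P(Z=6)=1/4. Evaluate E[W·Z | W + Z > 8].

1283/47

P(W + Z > 8) = 47/96.
Summing WZ·P(x,y) over outcomes with W + Z > 8 gives 1283/96.
E[W·Z | W + Z > 8] = (1283/96) / (47/96) = 1283/47.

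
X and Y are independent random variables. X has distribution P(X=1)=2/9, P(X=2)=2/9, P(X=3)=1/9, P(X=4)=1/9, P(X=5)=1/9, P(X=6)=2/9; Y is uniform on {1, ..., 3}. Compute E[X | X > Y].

P(X > Y) = 16/27.
Summing X·P(x,y) over outcomes with X > Y gives 73/27.
E[X | X > Y] = (73/27) / (16/27) = 73/16.

73/16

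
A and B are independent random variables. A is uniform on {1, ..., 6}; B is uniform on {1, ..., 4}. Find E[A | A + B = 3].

3/2

P(A + B = 3) = 1/12.
Summing A·P(x,y) over outcomes with A + B = 3 gives 1/8.
E[A | A + B = 3] = (1/8) / (1/12) = 3/2.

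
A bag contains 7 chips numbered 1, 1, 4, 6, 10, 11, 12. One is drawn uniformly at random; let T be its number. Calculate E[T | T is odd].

13/3

P(T is odd) = 3/7.
Σ over the event: 1·2/7 + 11·1/7 = 13/7.
E[T | T is odd] = (13/7) / (3/7) = 13/3.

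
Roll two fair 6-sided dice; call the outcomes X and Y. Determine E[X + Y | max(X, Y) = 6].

102/11

P(max(X, Y) = 6) = 11/36.
Summing (X+Y)·P(x,y) over outcomes with max(X, Y) = 6 gives 17/6.
E[X + Y | max(X, Y) = 6] = (17/6) / (11/36) = 102/11.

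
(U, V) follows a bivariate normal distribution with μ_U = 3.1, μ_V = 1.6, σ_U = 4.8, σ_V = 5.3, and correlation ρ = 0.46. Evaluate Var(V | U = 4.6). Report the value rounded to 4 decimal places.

22.1462

For a bivariate normal, Var(V | U=x) = σ_V²(1 − ρ²).
Var(V | U=4.6) = (5.3)²·(1 − (0.46)²) = 28.09·0.7884 = 22.1462.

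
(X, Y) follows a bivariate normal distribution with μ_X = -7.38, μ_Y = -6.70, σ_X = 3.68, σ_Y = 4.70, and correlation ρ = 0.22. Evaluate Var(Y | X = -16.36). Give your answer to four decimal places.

21.0208

For a bivariate normal, Var(Y | X=x) = σ_Y²(1 − ρ²).
Var(Y | X=-16.36) = (4.70)²·(1 − (0.22)²) = 22.09·0.9516 = 21.0208.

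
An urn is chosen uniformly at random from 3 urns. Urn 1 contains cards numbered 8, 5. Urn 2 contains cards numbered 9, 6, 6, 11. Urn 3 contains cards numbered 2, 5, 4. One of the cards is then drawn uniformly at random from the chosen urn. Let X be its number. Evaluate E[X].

109/18

E[X | urn 1] = (8+5)/2 = 13/2.
E[X | urn 2] = (9+6+6+11)/4 = 8.
E[X | urn 3] = (2+5+4)/3 = 11/3.
E[X] = (1/3)·(13/2) + (1/3)·(8) + (1/3)·(11/3) = 109/18.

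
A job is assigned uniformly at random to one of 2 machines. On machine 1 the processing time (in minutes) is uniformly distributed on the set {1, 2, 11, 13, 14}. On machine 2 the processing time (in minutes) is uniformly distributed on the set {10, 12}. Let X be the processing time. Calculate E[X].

48/5

E[X | machine 1] = (1+2+11+13+14)/5 = 41/5.
E[X | machine 2] = (10+12)/2 = 11.
E[X] = (1/2)·(41/5) + (1/2)·(11) = 48/5.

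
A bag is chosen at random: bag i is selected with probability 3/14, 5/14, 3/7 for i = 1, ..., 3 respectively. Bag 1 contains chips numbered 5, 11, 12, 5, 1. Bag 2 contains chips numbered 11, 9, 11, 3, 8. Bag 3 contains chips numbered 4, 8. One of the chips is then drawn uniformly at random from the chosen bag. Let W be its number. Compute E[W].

246/35

E[W | bag 1] = (5+11+12+5+1)/5 = 34/5.
E[W | bag 2] = (11+9+11+3+8)/5 = 42/5.
E[W | bag 3] = (4+8)/2 = 6.
E[W] = (3/14)·(34/5) + (5/14)·(42/5) + (3/7)·(6) = 246/35.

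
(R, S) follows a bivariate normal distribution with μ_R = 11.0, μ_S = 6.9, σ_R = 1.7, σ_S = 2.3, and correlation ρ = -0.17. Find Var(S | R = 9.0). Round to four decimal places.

The conditional variance in a bivariate normal is σ_S²(1 − ρ²), independent of x.
Var(S | R=9.0) = (2.3)²·(1 − (-0.17)²) = 5.29·0.9711 = 5.1371.

5.1371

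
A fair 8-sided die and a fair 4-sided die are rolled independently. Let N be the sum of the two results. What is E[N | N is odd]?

7

P(N is odd) = 1/2.
Σ over the event: 3·1/16 + 5·1/8 + 7·1/8 + 9·1/8 + 11·1/16 = 7/2.
E[N | N is odd] = (7/2) / (1/2) = 7.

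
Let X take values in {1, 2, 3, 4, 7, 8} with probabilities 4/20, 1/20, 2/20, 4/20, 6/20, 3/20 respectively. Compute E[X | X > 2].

88/15

P(X > 2) = 3/4.
Σ over the event: 3·1/10 + 4·1/5 + 7·3/10 + 8·3/20 = 22/5.
E[X | X > 2] = (22/5) / (3/4) = 88/15.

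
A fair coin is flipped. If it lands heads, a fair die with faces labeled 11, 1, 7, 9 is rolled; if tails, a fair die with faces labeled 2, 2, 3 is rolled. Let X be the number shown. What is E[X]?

E[X | heads] = (11+1+7+9)/4 = 7.
E[X | tails] = (2+2+3)/3 = 7/3.
E[X] = (1/2)·(7) + (1/2)·(7/3) = 14/3.

14/3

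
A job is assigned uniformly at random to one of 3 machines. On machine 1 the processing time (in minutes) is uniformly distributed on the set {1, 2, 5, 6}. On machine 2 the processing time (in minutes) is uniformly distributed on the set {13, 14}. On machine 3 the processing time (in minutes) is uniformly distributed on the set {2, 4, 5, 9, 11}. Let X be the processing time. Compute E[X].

116/15

E[X | machine 1] = (1+2+5+6)/4 = 7/2.
E[X | machine 2] = (13+14)/2 = 27/2.
E[X | machine 3] = (2+4+5+9+11)/5 = 31/5.
E[X] = (1/3)·(7/2) + (1/3)·(27/2) + (1/3)·(31/5) = 116/15.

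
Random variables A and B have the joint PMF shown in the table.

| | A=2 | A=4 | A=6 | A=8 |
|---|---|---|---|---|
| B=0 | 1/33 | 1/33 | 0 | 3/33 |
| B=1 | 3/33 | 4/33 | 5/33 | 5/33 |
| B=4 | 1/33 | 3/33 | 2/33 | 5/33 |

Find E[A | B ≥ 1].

79/14

P(B ≥ 1) = 28/33.
Σ A·P over the event = 2·(3/33) + 2·(1/33) + 4·(4/33) + 4·(3/33) + 6·(5/33) + 6·(2/33) + 8·(5/33) + 8·(5/33) = 158/33.
E[A | B ≥ 1] = (158/33) / (28/33) = 79/14.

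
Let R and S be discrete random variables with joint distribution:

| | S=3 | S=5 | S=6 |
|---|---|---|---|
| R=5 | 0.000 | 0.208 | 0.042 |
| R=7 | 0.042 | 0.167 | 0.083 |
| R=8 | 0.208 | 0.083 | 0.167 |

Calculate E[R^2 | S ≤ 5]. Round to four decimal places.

48.1144

P(S ≤ 5) = 0.708.
Σ R^2·P over the event = 25·(0.208) + 49·(0.042) + 49·(0.167) + 64·(0.208) + 64·(0.083) = 34.065.
E[R^2 | S ≤ 5] = (34.065) / (0.708) = 48.1144.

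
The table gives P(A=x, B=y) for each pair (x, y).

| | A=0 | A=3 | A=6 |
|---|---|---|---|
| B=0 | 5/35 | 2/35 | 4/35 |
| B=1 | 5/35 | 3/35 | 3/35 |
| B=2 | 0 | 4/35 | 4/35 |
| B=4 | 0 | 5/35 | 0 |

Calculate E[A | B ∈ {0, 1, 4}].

P(B ∈ {0, 1, 4}) = 27/35.
Σ A·P over the event = 0·(5/35) + 0·(5/35) + 3·(2/35) + 3·(3/35) + 3·(5/35) + 6·(4/35) + 6·(3/35) = 72/35.
E[A | B ∈ {0, 1, 4}] = (72/35) / (27/35) = 8/3.

8/3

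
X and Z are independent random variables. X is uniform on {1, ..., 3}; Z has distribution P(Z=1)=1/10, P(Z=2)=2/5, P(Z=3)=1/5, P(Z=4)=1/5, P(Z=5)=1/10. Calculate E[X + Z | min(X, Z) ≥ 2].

P(min(X, Z) ≥ 2) = 3/5.
Summing (X+Z)·P(x,y) over outcomes with min(X, Z) ≥ 2 gives 33/10.
E[X + Z | min(X, Z) ≥ 2] = (33/10) / (3/5) = 11/2.

11/2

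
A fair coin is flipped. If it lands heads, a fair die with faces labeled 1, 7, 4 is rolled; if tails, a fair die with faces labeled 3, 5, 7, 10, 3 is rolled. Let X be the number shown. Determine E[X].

24/5

E[X | heads] = (1+7+4)/3 = 4.
E[X | tails] = (3+5+7+10+3)/5 = 28/5.
E[X] = (1/2)·(4) + (1/2)·(28/5) = 24/5.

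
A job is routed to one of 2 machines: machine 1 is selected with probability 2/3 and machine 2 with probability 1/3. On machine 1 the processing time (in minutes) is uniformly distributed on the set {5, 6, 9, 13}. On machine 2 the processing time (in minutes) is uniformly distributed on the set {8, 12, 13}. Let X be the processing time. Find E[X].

55/6

E[X | machine 1] = (5+6+9+13)/4 = 33/4.
E[X | machine 2] = (8+12+13)/3 = 11.
E[X] = (2/3)·(33/4) + (1/3)·(11) = 55/6.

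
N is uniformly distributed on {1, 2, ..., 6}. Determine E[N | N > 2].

Given N > 2, N is equally likely to be any of {3, 4, 5, 6}.
E[N | N > 2] = (3 + 4 + 5 + 6) / 4 = 9/2.

9/2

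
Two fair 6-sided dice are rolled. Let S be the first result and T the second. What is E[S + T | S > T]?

7

P(S > T) = 5/12.
Summing (S+T)·P(x,y) over outcomes with S > T gives 35/12.
E[S + T | S > T] = (35/12) / (5/12) = 7.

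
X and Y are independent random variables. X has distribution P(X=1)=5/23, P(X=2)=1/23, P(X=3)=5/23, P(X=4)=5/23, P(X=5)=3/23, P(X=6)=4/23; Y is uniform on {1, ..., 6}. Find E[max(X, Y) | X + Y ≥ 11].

6

P(X + Y ≥ 11) = 11/138.
Summing max(X,Y)·P(x,y) over outcomes with X + Y ≥ 11 gives 11/23.
E[max(X, Y) | X + Y ≥ 11] = (11/23) / (11/138) = 6.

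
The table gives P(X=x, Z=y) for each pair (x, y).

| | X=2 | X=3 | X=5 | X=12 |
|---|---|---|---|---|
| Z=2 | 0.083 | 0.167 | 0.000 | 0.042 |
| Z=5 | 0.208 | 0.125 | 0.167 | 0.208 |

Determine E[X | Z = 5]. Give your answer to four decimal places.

P(Z = 5) = 0.708.
Σ X·P over the event = 2·(0.208) + 3·(0.125) + 5·(0.167) + 12·(0.208) = 4.122.
E[X | Z = 5] = (4.122) / (0.708) = 5.8220.

5.8220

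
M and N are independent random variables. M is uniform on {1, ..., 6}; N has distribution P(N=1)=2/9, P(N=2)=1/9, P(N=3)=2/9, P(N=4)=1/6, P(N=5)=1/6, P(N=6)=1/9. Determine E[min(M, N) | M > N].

111/49

P(M > N) = 49/108.
Summing min(M,N)·P(x,y) over outcomes with M > N gives 37/36.
E[min(M, N) | M > N] = (37/36) / (49/108) = 111/49.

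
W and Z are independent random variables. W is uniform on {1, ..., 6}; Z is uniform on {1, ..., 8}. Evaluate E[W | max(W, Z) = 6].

51/11

P(max(W, Z) = 6) = 11/48.
Summing W·P(x,y) over outcomes with max(W, Z) = 6 gives 17/16.
E[W | max(W, Z) = 6] = (17/16) / (11/48) = 51/11.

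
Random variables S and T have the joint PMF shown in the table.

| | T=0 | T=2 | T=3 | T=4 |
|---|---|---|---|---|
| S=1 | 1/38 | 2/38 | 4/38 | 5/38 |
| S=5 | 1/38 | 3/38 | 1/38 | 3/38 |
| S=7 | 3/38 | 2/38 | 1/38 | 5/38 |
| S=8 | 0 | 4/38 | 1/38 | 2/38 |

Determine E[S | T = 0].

P(T = 0) = 5/38.
Σ S·P over the event = 1·(1/38) + 5·(1/38) + 7·(3/38) = 27/38.
E[S | T = 0] = (27/38) / (5/38) = 27/5.

27/5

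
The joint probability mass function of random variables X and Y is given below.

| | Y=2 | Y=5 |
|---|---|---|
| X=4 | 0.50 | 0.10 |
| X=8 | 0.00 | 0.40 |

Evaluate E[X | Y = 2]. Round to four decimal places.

P(Y = 2) = 0.50.
Σ X·P over the event = 4·(0.50) = 2.00.
E[X | Y = 2] = (2.00) / (0.50) = 4.0000.

4.0000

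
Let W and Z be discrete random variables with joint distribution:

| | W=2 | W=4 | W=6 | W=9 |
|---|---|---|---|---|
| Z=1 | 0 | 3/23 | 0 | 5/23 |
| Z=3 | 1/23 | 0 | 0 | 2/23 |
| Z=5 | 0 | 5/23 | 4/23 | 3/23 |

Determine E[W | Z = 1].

P(Z = 1) = 8/23.
Σ W·P over the event = 4·(3/23) + 9·(5/23) = 57/23.
E[W | Z = 1] = (57/23) / (8/23) = 57/8.

57/8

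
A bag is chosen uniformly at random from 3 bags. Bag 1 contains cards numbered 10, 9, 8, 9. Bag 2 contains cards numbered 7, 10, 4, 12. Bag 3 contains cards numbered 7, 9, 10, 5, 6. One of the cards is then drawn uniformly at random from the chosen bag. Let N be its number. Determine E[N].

E[N | bag 1] = (10+9+8+9)/4 = 9.
E[N | bag 2] = (7+10+4+12)/4 = 33/4.
E[N | bag 3] = (7+9+10+5+6)/5 = 37/5.
E[N] = (1/3)·(9) + (1/3)·(33/4) + (1/3)·(37/5) = 493/60.

493/60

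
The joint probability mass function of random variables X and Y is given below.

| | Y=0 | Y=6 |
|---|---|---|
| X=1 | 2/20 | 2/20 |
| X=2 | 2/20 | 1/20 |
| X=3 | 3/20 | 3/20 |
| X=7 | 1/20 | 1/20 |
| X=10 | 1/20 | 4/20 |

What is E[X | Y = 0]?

32/9

P(Y = 0) = 9/20.
Σ X·P over the event = 1·(2/20) + 2·(2/20) + 3·(3/20) + 7·(1/20) + 10·(1/20) = 8/5.
E[X | Y = 0] = (8/5) / (9/20) = 32/9.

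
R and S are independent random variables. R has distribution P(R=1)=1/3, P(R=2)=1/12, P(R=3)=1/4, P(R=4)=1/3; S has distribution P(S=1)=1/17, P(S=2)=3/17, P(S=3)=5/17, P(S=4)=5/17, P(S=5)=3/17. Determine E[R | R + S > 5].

401/123

P(R + S > 5) = 41/68.
Summing R·P(x,y) over outcomes with R + S > 5 gives 401/204.
E[R | R + S > 5] = (401/204) / (41/68) = 401/123.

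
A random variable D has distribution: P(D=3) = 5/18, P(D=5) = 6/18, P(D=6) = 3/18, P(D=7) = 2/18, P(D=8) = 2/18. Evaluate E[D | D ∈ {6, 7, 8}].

48/7

P(D ∈ {6, 7, 8}) = 7/18.
Σ over the event: 6·1/6 + 7·1/9 + 8·1/9 = 8/3.
E[D | D ∈ {6, 7, 8}] = (8/3) / (7/18) = 48/7.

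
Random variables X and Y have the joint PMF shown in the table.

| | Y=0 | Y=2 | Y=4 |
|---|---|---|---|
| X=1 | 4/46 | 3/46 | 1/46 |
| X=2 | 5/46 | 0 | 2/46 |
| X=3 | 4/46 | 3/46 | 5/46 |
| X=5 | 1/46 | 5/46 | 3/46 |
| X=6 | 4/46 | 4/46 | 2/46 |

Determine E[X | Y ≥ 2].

P(Y ≥ 2) = 14/23.
Summing X·P(X=x,Y=y) over the conditioning event gives 54/23.
E[X | Y ≥ 2] = (54/23) / (14/23) = 27/7.

27/7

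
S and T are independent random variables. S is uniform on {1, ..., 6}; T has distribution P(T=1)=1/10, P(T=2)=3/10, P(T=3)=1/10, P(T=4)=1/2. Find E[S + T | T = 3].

13/2

P(T = 3) = 1/10.
Summing (S+T)·P(x,y) over outcomes with T = 3 gives 13/20.
E[S + T | T = 3] = (13/20) / (1/10) = 13/2.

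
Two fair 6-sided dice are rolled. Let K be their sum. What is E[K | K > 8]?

10

P(K > 8) = 5/18.
Σ over the event: 9·1/9 + 10·1/12 + 11·1/18 + 12·1/36 = 25/9.
E[K | K > 8] = (25/9) / (5/18) = 10.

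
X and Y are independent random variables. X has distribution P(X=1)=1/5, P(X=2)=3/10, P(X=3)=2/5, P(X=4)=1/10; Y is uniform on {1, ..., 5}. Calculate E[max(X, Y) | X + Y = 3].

P(X + Y = 3) = 1/10.
Summing max(X,Y)·P(x,y) over outcomes with X + Y = 3 gives 1/5.
E[max(X, Y) | X + Y = 3] = (1/5) / (1/10) = 2.

2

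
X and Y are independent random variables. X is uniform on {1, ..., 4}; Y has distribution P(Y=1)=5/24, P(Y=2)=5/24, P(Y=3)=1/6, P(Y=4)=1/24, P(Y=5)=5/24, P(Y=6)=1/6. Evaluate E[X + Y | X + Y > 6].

P(X + Y > 6) = 37/96.
Summing (X+Y)·P(x,y) over outcomes with X + Y > 6 gives 299/96.
E[X + Y | X + Y > 6] = (299/96) / (37/96) = 299/37.

299/37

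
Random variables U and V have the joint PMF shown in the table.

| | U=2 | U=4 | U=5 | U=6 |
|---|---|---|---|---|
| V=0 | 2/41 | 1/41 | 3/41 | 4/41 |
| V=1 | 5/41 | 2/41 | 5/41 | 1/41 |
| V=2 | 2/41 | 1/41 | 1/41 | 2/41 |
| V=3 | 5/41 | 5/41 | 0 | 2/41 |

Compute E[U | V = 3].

P(V = 3) = 12/41.
Σ U·P over the event = 2·(5/41) + 4·(5/41) + 6·(2/41) = 42/41.
E[U | V = 3] = (42/41) / (12/41) = 7/2.

7/2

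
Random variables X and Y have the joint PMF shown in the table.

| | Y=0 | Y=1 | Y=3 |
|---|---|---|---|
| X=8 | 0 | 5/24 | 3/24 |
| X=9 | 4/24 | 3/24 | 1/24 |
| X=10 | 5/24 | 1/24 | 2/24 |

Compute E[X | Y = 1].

77/9

P(Y = 1) = 3/8.
Σ X·P over the event = 8·(5/24) + 9·(3/24) + 10·(1/24) = 77/24.
E[X | Y = 1] = (77/24) / (3/8) = 77/9.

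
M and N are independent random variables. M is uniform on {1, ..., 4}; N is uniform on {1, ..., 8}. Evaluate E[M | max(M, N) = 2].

Outcomes with max(M, N) = 2: (1,2), (2,1), (2,2), each with probability 1/32.
E[M | max(M, N) = 2] = (1 + 2 + 2) / 3 = 5/3.

5/3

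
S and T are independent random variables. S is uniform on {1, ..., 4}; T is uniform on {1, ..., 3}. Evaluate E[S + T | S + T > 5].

P(S + T > 5) = 1/4.
Summing (S+T)·P(x,y) over outcomes with S + T > 5 gives 19/12.
E[S + T | S + T > 5] = (19/12) / (1/4) = 19/3.

19/3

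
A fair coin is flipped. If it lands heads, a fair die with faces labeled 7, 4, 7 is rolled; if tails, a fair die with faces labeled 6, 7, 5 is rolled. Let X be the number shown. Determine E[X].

E[X | heads] = (7+4+7)/3 = 6.
E[X | tails] = (6+7+5)/3 = 6.
By the law of total expectation,
E[X] = (1/2)·(6) + (1/2)·(6) = 6.

6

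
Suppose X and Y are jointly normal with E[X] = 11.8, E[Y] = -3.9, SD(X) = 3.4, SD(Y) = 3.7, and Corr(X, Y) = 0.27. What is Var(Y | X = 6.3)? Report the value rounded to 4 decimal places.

12.6920

For a bivariate normal, Var(Y | X=x) = σ_Y²(1 − ρ²).
Var(Y | X=6.3) = (3.7)²·(1 − (0.27)²) = 13.69·0.9271 = 12.6920.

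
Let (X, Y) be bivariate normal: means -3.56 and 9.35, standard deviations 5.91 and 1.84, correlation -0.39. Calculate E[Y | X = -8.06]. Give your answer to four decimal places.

The regression of Y on X has slope ρ·σ_Y/σ_X and passes through (μ_X, μ_Y).
E[Y | X=-8.06] = 9.35 + (-0.39)·(1.84/5.91)·(-8.06 − (-3.56)) = 9.35 + (-0.12142)·(-4.5) = 9.8964.

9.8964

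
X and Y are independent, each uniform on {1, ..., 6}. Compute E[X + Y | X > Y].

P(X > Y) = 5/12.
Summing (X+Y)·P(x,y) over outcomes with X > Y gives 35/12.
E[X + Y | X > Y] = (35/12) / (5/12) = 7.

7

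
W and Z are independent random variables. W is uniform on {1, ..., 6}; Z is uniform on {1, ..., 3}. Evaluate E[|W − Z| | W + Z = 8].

Outcomes with W + Z = 8: (5,3), (6,2), each with probability 1/18.
E[|W − Z| | W + Z = 8] = (2 + 4) / 2 = 3.

3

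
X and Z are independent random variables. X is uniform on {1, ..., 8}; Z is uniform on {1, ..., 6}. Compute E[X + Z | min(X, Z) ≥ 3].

P(min(X, Z) ≥ 3) = 1/2.
Summing (X+Z)·P(x,y) over outcomes with min(X, Z) ≥ 3 gives 5.
E[X + Z | min(X, Z) ≥ 3] = (5) / (1/2) = 10.

10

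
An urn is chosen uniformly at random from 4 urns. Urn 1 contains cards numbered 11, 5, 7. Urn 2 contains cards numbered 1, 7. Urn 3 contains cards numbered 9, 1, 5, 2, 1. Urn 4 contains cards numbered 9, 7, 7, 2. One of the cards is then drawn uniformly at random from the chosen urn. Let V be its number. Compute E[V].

E[V | urn 1] = (11+5+7)/3 = 23/3.
E[V | urn 2] = (1+7)/2 = 4.
E[V | urn 3] = (9+1+5+2+1)/5 = 18/5.
E[V | urn 4] = (9+7+7+2)/4 = 25/4.
E[V] = (1/4)·(23/3) + (1/4)·(4) + (1/4)·(18/5) + (1/4)·(25/4) = 1291/240.

1291/240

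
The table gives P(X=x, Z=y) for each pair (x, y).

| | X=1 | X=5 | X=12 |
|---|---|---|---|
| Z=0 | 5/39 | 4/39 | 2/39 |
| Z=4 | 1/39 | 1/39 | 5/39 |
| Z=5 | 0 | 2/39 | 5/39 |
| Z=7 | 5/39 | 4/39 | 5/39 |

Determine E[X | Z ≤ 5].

37/5

P(Z ≤ 5) = 25/39.
Σ X·P over the event = 1·(5/39) + 1·(1/39) + 5·(4/39) + 5·(1/39) + 5·(2/39) + 12·(2/39) + 12·(5/39) + 12·(5/39) = 185/39.
E[X | Z ≤ 5] = (185/39) / (25/39) = 37/5.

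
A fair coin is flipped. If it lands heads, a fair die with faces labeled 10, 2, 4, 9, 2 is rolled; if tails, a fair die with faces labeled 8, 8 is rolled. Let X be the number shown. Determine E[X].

67/10

E[X | heads] = (10+2+4+9+2)/5 = 27/5.
E[X | tails] = (8+8)/2 = 8.
E[X] = (1/2)·(27/5) + (1/2)·(8) = 67/10.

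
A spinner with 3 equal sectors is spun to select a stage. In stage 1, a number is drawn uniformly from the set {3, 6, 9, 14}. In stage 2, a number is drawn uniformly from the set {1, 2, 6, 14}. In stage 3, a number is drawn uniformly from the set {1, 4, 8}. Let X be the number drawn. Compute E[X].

E[X | stage 1] = (3+6+9+14)/4 = 8.
E[X | stage 2] = (1+2+6+14)/4 = 23/4.
E[X | stage 3] = (1+4+8)/3 = 13/3.
E[X] = (1/3)·(8) + (1/3)·(23/4) + (1/3)·(13/3) = 217/36.

217/36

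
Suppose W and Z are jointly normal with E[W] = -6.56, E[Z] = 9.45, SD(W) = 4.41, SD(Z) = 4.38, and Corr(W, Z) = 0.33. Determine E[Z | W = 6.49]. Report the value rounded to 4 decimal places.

13.7272

The regression of Z on W has slope ρ·σ_Z/σ_W and passes through (μ_W, μ_Z).
E[Z | W=6.49] = 9.45 + (0.33)·(4.38/4.41)·(6.49 − (-6.56)) = 9.45 + (0.327755)·(13.05) = 13.7272.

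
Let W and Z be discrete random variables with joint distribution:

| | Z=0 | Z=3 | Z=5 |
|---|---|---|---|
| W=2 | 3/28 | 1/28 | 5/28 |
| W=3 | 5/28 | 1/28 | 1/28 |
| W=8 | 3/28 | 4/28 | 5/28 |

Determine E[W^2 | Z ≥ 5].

P(Z ≥ 5) = 11/28.
Σ W^2·P over the event = 4·(5/28) + 9·(1/28) + 64·(5/28) = 349/28.
E[W^2 | Z ≥ 5] = (349/28) / (11/28) = 349/11.

349/11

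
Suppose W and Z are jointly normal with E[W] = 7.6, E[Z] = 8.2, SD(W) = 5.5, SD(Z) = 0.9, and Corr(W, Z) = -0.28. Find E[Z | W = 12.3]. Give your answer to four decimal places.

7.9847

For a bivariate normal, E[Z | W=x] = μ_Z + ρ·(σ_Z/σ_W)·(x − μ_W).
E[Z | W=12.3] = 8.2 + (-0.28)·(0.9/5.5)·(12.3 − (7.6)) = 8.2 + (-0.045818)·(4.7) = 7.9847.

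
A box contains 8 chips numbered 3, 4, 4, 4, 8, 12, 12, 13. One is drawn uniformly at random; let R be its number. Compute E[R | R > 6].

P(R > 6) = 1/2.
Σ over the event: 8·1/8 + 12·1/4 + 13·1/8 = 45/8.
E[R | R > 6] = (45/8) / (1/2) = 45/4.

45/4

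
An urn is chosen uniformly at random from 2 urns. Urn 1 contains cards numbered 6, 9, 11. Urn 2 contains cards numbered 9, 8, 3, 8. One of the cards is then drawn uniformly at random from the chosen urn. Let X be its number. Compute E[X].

E[X | urn 1] = (6+9+11)/3 = 26/3.
E[X | urn 2] = (9+8+3+8)/4 = 7.
By the law of total expectation,
E[X] = (1/2)·(26/3) + (1/2)·(7) = 47/6.

47/6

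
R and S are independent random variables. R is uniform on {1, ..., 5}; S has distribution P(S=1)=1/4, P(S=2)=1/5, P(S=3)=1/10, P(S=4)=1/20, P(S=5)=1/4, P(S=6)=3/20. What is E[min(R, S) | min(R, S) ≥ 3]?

P(min(R, S) ≥ 3) = 33/100.
Summing min(R,S)·P(x,y) over outcomes with min(R, S) ≥ 3 gives 5/4.
E[min(R, S) | min(R, S) ≥ 3] = (5/4) / (33/100) = 125/33.

125/33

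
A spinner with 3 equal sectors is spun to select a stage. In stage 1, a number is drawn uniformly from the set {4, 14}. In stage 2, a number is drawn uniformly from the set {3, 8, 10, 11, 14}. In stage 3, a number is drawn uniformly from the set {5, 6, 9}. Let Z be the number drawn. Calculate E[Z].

373/45

E[Z | stage 1] = (4+14)/2 = 9.
E[Z | stage 2] = (3+8+10+11+14)/5 = 46/5.
E[Z | stage 3] = (5+6+9)/3 = 20/3.
By the law of total expectation,
E[Z] = (1/3)·(9) + (1/3)·(46/5) + (1/3)·(20/3) = 373/45.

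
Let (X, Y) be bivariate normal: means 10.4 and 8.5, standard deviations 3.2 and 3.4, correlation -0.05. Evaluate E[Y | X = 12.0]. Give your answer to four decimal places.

8.4150

For a bivariate normal, E[Y | X=x] = μ_Y + ρ·(σ_Y/σ_X)·(x − μ_X).
E[Y | X=12.0] = 8.5 + (-0.05)·(3.4/3.2)·(12.0 − (10.4)) = 8.5 + (-0.053125)·(1.6) = 8.4150.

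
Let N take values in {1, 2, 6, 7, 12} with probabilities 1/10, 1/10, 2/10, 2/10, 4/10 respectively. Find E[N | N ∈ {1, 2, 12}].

17/2

P(N ∈ {1, 2, 12}) = 3/5.
Σ over the event: 1·1/10 + 2·1/10 + 12·2/5 = 51/10.
E[N | N ∈ {1, 2, 12}] = (51/10) / (3/5) = 17/2.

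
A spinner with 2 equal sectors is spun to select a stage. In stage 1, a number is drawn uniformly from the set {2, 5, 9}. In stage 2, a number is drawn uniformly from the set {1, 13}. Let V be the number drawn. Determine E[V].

37/6

E[V | stage 1] = (2+5+9)/3 = 16/3.
E[V | stage 2] = (1+13)/2 = 7.
E[V] = (1/2)·(16/3) + (1/2)·(7) = 37/6.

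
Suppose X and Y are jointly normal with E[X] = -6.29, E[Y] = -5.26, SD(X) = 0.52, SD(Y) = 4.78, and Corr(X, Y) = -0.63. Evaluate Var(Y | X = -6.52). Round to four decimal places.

13.7799

For a bivariate normal, Var(Y | X=x) = σ_Y²(1 − ρ²).
Var(Y | X=-6.52) = (4.78)²·(1 − (-0.63)²) = 22.8484·0.6031 = 13.7799.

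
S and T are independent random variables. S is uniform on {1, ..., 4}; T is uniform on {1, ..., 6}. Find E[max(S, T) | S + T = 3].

2

P(S + T = 3) = 1/12.
Summing max(S,T)·P(x,y) over outcomes with S + T = 3 gives 1/6.
E[max(S, T) | S + T = 3] = (1/6) / (1/12) = 2.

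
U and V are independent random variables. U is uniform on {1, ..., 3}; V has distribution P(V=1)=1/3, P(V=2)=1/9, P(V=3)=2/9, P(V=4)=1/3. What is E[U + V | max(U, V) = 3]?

P(max(U, V) = 3) = 10/27.
Summing (U+V)·P(x,y) over outcomes with max(U, V) = 3 gives 47/27.
E[U + V | max(U, V) = 3] = (47/27) / (10/27) = 47/10.

47/10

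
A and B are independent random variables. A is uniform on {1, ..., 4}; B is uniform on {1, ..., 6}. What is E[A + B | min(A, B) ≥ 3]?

8

Outcomes with min(A, B) ≥ 3: (3,3), (3,4), (3,5), (3,6), (4,3), (4,4), (4,5), (4,6), each with probability 1/24.
E[A + B | min(A, B) ≥ 3] = (6 + 7 + 8 + 9 + 7 + 8 + 9 + 10) / 8 = 8.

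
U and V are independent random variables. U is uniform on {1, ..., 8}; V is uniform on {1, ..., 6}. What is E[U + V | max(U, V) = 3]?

24/5

Outcomes with max(U, V) = 3: (1,3), (2,3), (3,1), (3,2), (3,3), each with probability 1/48.
E[U + V | max(U, V) = 3] = (4 + 5 + 4 + 5 + 6) / 5 = 24/5.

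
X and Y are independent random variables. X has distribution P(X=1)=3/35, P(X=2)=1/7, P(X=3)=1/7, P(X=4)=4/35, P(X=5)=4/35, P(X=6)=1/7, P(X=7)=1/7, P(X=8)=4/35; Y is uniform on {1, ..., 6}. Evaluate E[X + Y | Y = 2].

33/5

P(Y = 2) = 1/6.
Summing (X+Y)·P(x,y) over outcomes with Y = 2 gives 11/10.
E[X + Y | Y = 2] = (11/10) / (1/6) = 33/5.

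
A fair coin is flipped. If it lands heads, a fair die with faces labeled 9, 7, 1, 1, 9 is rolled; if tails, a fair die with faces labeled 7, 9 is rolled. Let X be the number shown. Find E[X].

67/10

E[X | heads] = (9+7+1+1+9)/5 = 27/5.
E[X | tails] = (7+9)/2 = 8.
By the law of total expectation,
E[X] = (1/2)·(27/5) + (1/2)·(8) = 67/10.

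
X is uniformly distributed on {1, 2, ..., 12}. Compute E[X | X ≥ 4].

Given X ≥ 4, X is equally likely to be any of {4, 5, 6, 7, 8, 9, 10, 11, 12}.
E[X | X ≥ 4] = (4 + 5 + 6 + 7 + 8 + 9 + 10 + 11 + 12) / 9 = 8.

8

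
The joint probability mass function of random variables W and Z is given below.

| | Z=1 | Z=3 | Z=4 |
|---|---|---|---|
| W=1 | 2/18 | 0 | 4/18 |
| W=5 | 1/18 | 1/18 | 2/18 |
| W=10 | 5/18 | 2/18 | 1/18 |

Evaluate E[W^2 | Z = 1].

527/8

P(Z = 1) = 4/9.
Σ W^2·P over the event = 1·(2/18) + 25·(1/18) + 100·(5/18) = 527/18.
E[W^2 | Z = 1] = (527/18) / (4/9) = 527/8.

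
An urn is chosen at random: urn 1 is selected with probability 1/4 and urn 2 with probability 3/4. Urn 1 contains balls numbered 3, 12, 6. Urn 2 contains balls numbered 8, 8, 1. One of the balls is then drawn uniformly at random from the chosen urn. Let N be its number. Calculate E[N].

6

E[N | urn 1] = (3+12+6)/3 = 7.
E[N | urn 2] = (8+8+1)/3 = 17/3.
E[N] = (1/4)·(7) + (3/4)·(17/3) = 6.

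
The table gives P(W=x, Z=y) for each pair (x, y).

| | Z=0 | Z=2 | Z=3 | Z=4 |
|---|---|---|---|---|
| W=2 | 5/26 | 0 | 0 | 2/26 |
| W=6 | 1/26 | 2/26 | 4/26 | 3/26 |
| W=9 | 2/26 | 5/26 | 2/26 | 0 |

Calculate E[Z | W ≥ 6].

P(W ≥ 6) = 19/26.
Σ Z·P over the event = 0·(1/26) + 2·(2/26) + 3·(4/26) + 4·(3/26) + 0·(2/26) + 2·(5/26) + 3·(2/26) = 22/13.
E[Z | W ≥ 6] = (22/13) / (19/26) = 44/19.

44/19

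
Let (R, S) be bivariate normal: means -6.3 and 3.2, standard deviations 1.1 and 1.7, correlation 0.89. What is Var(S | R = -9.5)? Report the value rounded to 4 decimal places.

Var(S | R=x) = (1 − ρ²)·σ_S².
Var(S | R=-9.5) = (1.7)²·(1 − (0.89)²) = 2.89·0.2079 = 0.6008.

0.6008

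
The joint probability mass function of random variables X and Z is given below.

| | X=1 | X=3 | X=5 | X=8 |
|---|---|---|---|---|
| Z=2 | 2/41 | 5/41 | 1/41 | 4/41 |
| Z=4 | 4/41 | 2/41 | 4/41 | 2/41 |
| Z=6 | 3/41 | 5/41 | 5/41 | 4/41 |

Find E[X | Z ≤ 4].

25/6

P(Z ≤ 4) = 24/41.
Σ X·P over the event = 1·(2/41) + 1·(4/41) + 3·(5/41) + 3·(2/41) + 5·(1/41) + 5·(4/41) + 8·(4/41) + 8·(2/41) = 100/41.
E[X | Z ≤ 4] = (100/41) / (24/41) = 25/6.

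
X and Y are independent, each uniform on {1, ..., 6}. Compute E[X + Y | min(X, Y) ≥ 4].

10

P(min(X, Y) ≥ 4) = 1/4.
Summing (X+Y)·P(x,y) over outcomes with min(X, Y) ≥ 4 gives 5/2.
E[X + Y | min(X, Y) ≥ 4] = (5/2) / (1/4) = 10.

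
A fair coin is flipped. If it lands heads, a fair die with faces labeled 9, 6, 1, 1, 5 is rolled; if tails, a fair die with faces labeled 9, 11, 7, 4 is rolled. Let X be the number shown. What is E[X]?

243/40

E[X | heads] = (9+6+1+1+5)/5 = 22/5.
E[X | tails] = (9+11+7+4)/4 = 31/4.
By the law of total expectation,
E[X] = (1/2)·(22/5) + (1/2)·(31/4) = 243/40.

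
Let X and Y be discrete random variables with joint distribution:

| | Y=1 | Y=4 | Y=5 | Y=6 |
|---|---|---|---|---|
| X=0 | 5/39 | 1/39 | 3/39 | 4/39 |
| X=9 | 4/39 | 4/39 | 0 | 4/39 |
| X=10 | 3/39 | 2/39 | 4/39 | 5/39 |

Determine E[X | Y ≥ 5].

P(Y ≥ 5) = 20/39.
Σ X·P over the event = 0·(3/39) + 0·(4/39) + 9·(4/39) + 10·(4/39) + 10·(5/39) = 42/13.
E[X | Y ≥ 5] = (42/13) / (20/39) = 63/10.

63/10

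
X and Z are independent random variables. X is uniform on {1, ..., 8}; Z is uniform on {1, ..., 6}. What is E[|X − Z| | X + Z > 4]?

8/3

P(X + Z > 4) = 7/8.
Summing |X−Z|·P(x,y) over outcomes with X + Z > 4 gives 7/3.
E[|X − Z| | X + Z > 4] = (7/3) / (7/8) = 8/3.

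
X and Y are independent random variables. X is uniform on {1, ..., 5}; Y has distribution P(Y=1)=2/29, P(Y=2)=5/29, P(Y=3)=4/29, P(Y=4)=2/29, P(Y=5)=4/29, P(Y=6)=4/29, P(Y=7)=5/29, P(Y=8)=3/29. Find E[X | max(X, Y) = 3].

45/19

P(max(X, Y) = 3) = 19/145.
Summing X·P(x,y) over outcomes with max(X, Y) = 3 gives 9/29.
E[X | max(X, Y) = 3] = (9/29) / (19/145) = 45/19.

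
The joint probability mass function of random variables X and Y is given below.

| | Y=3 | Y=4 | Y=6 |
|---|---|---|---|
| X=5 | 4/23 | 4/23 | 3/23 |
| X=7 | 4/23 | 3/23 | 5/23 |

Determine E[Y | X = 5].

46/11

P(X = 5) = 11/23.
Σ Y·P over the event = 3·(4/23) + 4·(4/23) + 6·(3/23) = 2.
E[Y | X = 5] = (2) / (11/23) = 46/11.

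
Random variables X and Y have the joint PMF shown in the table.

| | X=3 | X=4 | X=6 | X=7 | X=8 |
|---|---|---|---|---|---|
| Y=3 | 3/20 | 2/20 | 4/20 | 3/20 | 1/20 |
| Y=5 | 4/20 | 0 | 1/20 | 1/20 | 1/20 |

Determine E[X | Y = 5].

33/7

P(Y = 5) = 7/20.
Σ X·P over the event = 3·(4/20) + 6·(1/20) + 7·(1/20) + 8·(1/20) = 33/20.
E[X | Y = 5] = (33/20) / (7/20) = 33/7.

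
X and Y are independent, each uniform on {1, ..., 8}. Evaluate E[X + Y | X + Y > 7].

464/43

P(X + Y > 7) = 43/64.
Summing (X+Y)·P(x,y) over outcomes with X + Y > 7 gives 29/4.
E[X + Y | X + Y > 7] = (29/4) / (43/64) = 464/43.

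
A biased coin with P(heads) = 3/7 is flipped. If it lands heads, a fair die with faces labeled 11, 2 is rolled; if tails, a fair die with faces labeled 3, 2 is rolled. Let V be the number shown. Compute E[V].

E[V | heads] = (11+2)/2 = 13/2.
E[V | tails] = (3+2)/2 = 5/2.
By the law of total expectation,
E[V] = (3/7)·(13/2) + (4/7)·(5/2) = 59/14.

59/14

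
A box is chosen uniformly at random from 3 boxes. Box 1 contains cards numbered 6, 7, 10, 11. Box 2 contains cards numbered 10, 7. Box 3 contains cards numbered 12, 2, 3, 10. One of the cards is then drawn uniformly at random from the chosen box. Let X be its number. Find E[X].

E[X | box 1] = (6+7+10+11)/4 = 17/2.
E[X | box 2] = (10+7)/2 = 17/2.
E[X | box 3] = (12+2+3+10)/4 = 27/4.
By the law of total expectation,
E[X] = (1/3)·(17/2) + (1/3)·(17/2) + (1/3)·(27/4) = 95/12.

95/12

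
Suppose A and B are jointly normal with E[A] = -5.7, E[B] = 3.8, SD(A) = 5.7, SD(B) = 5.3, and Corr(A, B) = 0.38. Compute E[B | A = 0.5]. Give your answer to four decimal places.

5.9907

E[B | A=x] = μ_B + ρ(σ_B/σ_A)(x − μ_A) for jointly normal variables.
E[B | A=0.5] = 3.8 + (0.38)·(5.3/5.7)·(0.5 − (-5.7)) = 3.8 + (0.353333)·(6.2) = 5.9907.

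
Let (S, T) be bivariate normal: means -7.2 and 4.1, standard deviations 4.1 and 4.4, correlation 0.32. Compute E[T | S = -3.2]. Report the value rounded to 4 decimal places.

5.4737

The regression of T on S has slope ρ·σ_T/σ_S and passes through (μ_S, μ_T).
E[T | S=-3.2] = 4.1 + (0.32)·(4.4/4.1)·(-3.2 − (-7.2)) = 4.1 + (0.343415)·(4) = 5.4737.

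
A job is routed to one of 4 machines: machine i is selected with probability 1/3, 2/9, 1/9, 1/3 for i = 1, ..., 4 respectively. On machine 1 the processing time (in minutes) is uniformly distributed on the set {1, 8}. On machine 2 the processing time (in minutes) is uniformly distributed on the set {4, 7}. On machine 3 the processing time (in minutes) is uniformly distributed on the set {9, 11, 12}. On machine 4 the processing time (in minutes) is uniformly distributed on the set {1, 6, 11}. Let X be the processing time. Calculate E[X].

E[X | machine 1] = (1+8)/2 = 9/2.
E[X | machine 2] = (4+7)/2 = 11/2.
E[X | machine 3] = (9+11+12)/3 = 32/3.
E[X | machine 4] = (1+6+11)/3 = 6.
E[X] = (1/3)·(9/2) + (2/9)·(11/2) + (1/9)·(32/3) + (1/3)·(6) = 319/54.

319/54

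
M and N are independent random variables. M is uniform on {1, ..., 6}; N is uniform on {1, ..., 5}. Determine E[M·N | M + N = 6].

P(M + N = 6) = 1/6.
Summing MN·P(x,y) over outcomes with M + N = 6 gives 7/6.
E[M·N | M + N = 6] = (7/6) / (1/6) = 7.

7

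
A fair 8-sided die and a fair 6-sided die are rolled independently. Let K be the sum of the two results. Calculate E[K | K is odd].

P(K is odd) = 1/2.
Σ over the event: 3·1/24 + 5·1/12 + 7·1/8 + 9·1/8 + 11·1/12 + 13·1/24 = 4.
E[K | K is odd] = (4) / (1/2) = 8.

8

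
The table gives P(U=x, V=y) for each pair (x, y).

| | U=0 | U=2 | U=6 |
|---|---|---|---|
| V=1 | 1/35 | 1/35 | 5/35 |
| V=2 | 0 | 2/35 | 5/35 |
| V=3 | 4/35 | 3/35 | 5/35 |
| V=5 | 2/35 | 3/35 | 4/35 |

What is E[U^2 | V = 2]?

P(V = 2) = 1/5.
Summing U^2·P(U=x,V=y) over the conditioning event gives 188/35.
E[U^2 | V = 2] = (188/35) / (1/5) = 188/7.

188/7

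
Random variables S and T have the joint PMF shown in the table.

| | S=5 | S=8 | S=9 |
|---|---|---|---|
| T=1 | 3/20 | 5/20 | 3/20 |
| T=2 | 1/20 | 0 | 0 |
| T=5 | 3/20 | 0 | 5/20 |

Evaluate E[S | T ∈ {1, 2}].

P(T ∈ {1, 2}) = 3/5.
Summing S·P(S=x,T=y) over the conditioning event gives 87/20.
E[S | T ∈ {1, 2}] = (87/20) / (3/5) = 29/4.

29/4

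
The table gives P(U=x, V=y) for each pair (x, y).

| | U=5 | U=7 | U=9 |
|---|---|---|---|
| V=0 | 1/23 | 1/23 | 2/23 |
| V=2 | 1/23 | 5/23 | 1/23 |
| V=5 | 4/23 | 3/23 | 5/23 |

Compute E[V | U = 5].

P(U = 5) = 6/23.
Σ V·P over the event = 0·(1/23) + 2·(1/23) + 5·(4/23) = 22/23.
E[V | U = 5] = (22/23) / (6/23) = 11/3.

11/3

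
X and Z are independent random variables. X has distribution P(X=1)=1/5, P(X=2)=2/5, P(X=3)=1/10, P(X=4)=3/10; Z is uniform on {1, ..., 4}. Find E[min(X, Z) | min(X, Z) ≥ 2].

P(min(X, Z) ≥ 2) = 3/5.
Summing min(X,Z)·P(x,y) over outcomes with min(X, Z) ≥ 2 gives 59/40.
E[min(X, Z) | min(X, Z) ≥ 2] = (59/40) / (3/5) = 59/24.

59/24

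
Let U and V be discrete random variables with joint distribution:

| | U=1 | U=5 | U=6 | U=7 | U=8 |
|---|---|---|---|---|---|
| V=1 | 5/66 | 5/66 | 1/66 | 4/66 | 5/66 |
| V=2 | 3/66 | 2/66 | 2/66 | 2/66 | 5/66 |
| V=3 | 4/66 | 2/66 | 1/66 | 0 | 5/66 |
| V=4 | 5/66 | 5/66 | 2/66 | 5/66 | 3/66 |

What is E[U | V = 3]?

5

P(V = 3) = 2/11.
Σ U·P over the event = 1·(4/66) + 5·(2/66) + 6·(1/66) + 8·(5/66) = 10/11.
E[U | V = 3] = (10/11) / (2/11) = 5.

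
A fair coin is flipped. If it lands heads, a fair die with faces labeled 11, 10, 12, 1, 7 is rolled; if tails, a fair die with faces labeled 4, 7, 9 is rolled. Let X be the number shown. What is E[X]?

E[X | heads] = (11+10+12+1+7)/5 = 41/5.
E[X | tails] = (4+7+9)/3 = 20/3.
By the law of total expectation,
E[X] = (1/2)·(41/5) + (1/2)·(20/3) = 223/30.

223/30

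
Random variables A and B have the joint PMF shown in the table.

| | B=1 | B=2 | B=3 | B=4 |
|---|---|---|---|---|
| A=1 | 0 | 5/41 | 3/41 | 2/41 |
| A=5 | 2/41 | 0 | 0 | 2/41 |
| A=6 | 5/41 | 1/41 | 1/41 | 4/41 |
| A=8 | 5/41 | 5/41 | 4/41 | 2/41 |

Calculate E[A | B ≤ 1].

20/3

P(B ≤ 1) = 12/41.
Σ A·P over the event = 5·(2/41) + 6·(5/41) + 8·(5/41) = 80/41.
E[A | B ≤ 1] = (80/41) / (12/41) = 20/3.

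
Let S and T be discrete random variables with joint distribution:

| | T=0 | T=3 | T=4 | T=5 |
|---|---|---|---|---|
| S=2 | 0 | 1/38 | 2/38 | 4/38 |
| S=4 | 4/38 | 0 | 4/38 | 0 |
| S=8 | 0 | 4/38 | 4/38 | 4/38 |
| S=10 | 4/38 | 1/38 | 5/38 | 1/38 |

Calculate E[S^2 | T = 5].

P(T = 5) = 9/38.
Summing S^2·P(S=x,T=y) over the conditioning event gives 186/19.
E[S^2 | T = 5] = (186/19) / (9/38) = 124/3.

124/3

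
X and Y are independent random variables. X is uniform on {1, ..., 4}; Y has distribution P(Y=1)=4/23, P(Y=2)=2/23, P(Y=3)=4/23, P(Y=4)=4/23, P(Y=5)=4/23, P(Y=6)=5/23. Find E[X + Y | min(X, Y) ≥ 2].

P(min(X, Y) ≥ 2) = 57/92.
Summing (X+Y)·P(x,y) over outcomes with min(X, Y) ≥ 2 gives 417/92.
E[X + Y | min(X, Y) ≥ 2] = (417/92) / (57/92) = 139/19.

139/19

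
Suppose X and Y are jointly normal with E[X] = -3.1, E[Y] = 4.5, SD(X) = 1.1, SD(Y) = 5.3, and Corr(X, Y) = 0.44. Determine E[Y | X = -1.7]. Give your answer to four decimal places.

7.4680

For a bivariate normal, E[Y | X=x] = μ_Y + ρ·(σ_Y/σ_X)·(x − μ_X).
E[Y | X=-1.7] = 4.5 + (0.44)·(5.3/1.1)·(-1.7 − (-3.1)) = 4.5 + (2.12)·(1.4) = 7.4680.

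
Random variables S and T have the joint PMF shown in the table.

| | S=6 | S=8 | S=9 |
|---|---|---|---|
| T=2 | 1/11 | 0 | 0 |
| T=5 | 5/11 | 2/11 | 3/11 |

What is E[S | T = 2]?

P(T = 2) = 1/11.
Σ S·P over the event = 6·(1/11) = 6/11.
E[S | T = 2] = (6/11) / (1/11) = 6.

6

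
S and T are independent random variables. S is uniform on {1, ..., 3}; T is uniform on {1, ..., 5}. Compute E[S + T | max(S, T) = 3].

P(max(S, T) = 3) = 1/3.
Summing (S+T)·P(x,y) over outcomes with max(S, T) = 3 gives 8/5.
E[S + T | max(S, T) = 3] = (8/5) / (1/3) = 24/5.

24/5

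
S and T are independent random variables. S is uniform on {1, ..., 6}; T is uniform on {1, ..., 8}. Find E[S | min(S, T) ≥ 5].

11/2

Outcomes with min(S, T) ≥ 5: (5,5), (5,6), (5,7), (5,8), (6,5), (6,6), (6,7), (6,8), each with probability 1/48.
E[S | min(S, T) ≥ 5] = (5 + 5 + 5 + 5 + 6 + 6 + 6 + 6) / 8 = 11/2.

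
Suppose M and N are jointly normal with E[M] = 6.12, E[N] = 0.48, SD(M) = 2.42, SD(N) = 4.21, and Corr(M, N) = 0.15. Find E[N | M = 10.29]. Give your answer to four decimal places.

1.5682

E[N | M=x] = μ_N + ρ(σ_N/σ_M)(x − μ_M) for jointly normal variables.
E[N | M=10.29] = 0.48 + (0.15)·(4.21/2.42)·(10.29 − (6.12)) = 0.48 + (0.26095)·(4.17) = 1.5682.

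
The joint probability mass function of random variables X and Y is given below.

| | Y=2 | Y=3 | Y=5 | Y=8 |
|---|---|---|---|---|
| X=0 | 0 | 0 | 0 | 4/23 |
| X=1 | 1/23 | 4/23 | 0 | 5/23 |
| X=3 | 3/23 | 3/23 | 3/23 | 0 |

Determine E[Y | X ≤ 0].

8

P(X ≤ 0) = 4/23.
Σ Y·P over the event = 8·(4/23) = 32/23.
E[Y | X ≤ 0] = (32/23) / (4/23) = 8.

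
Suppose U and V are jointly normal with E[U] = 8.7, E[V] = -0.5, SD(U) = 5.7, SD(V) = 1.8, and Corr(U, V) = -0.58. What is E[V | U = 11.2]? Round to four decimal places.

For a bivariate normal, E[V | U=x] = μ_V + ρ·(σ_V/σ_U)·(x − μ_U).
E[V | U=11.2] = -0.5 + (-0.58)·(1.8/5.7)·(11.2 − (8.7)) = -0.5 + (-0.18316)·(2.5) = -0.9579.

-0.9579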